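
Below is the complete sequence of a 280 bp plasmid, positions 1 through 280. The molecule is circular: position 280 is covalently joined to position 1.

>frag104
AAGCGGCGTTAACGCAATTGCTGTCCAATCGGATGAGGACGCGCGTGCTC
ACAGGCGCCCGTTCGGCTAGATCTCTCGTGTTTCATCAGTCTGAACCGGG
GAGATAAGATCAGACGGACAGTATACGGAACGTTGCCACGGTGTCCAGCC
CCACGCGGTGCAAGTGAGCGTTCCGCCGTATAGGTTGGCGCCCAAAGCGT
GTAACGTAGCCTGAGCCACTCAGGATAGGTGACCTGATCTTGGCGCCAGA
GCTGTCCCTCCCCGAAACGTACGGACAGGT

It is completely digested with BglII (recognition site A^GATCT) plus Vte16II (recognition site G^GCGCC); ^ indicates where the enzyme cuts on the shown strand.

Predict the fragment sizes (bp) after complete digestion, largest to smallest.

118, 92, 55, 15 bp

The BglII site (AGATCT) starts at position 69.
BglII cuts after the first base of each site, so after position 69.
Vte16II sites (GGCGCC) start at positions 54, 187, 242.
Vte16II cuts after the first base of each site, so after positions 54, 187, 242.
Combined cut positions: 54, 69, 187, 242.
Circular molecule, 4 cuts → 4 fragments:
  55–69 → 15 bp
  70–187 → 118 bp
  188–242 → 55 bp
  243–280 then 1–54 → 38 + 54 = 92 bp
Sorted largest to smallest: 118, 92, 55, 15 bp.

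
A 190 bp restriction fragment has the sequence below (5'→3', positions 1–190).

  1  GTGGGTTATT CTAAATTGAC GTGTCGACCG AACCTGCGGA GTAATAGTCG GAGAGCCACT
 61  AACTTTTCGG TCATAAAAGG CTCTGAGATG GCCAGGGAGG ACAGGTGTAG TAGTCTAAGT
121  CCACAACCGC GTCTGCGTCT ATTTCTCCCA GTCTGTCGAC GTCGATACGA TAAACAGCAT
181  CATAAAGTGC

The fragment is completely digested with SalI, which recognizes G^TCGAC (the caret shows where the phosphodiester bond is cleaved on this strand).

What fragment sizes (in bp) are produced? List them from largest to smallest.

SalI sites (GTCGAC) start at positions 23, 155.
SalI cuts after the first base of each site, so after positions 23, 155.
Linear molecule, 2 cuts → 3 fragments:
  1–23 → 23 bp
  24–155 → 132 bp
  156–190 → 35 bp
Sorted largest to smallest: 132, 35, 23 bp.

132, 35, 23 bp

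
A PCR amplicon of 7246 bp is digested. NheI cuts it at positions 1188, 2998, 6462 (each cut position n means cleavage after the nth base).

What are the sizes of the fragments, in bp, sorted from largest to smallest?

3464, 1810, 1188, 784 bp

Linear molecule, 3 cuts → 4 fragments:
  1188 − 0 = 1188 bp
  2998 − 1188 = 1810 bp
  6462 − 2998 = 3464 bp
  7246 − 6462 = 784 bp
Sorted largest to smallest: 3464, 1810, 1188, 784 bp.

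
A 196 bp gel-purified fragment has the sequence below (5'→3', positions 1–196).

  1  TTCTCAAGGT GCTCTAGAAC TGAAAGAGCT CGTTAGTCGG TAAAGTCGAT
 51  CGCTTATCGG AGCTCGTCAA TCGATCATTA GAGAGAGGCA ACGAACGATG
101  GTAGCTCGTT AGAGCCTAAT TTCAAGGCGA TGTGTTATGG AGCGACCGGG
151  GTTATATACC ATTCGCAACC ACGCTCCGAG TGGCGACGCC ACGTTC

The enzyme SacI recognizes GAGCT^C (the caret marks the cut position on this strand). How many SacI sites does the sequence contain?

2

GAGCTC occurs starting at positions 26, 60.
SacI cuts at 2 sites.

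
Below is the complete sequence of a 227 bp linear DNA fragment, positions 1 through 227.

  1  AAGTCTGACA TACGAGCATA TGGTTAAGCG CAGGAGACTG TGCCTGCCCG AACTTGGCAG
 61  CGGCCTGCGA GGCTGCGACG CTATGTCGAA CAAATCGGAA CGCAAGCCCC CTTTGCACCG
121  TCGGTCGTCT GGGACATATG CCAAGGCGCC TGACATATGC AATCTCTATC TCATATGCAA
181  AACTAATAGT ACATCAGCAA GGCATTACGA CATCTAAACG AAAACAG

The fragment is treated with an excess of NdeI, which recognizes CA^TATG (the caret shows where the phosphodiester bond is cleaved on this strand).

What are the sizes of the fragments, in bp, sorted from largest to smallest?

118, 54, 19, 18, 18 bp

NdeI sites (CATATG) start at positions 17, 135, 154, 172.
NdeI cuts after base 2 of each site, so after positions 18, 136, 155, 173.
Linear molecule, 4 cuts → 5 fragments:
  1–18 → 18 bp
  19–136 → 118 bp
  137–155 → 19 bp
  156–173 → 18 bp
  174–227 → 54 bp
Sorted largest to smallest: 118, 54, 19, 18, 18 bp.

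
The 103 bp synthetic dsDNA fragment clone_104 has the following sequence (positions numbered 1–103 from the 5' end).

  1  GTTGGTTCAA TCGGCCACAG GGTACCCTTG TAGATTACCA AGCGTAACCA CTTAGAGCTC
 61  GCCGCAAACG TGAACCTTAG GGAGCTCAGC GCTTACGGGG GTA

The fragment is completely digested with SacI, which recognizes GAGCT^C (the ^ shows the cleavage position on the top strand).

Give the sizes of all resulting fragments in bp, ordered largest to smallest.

SacI sites (GAGCTC) start at positions 55, 82.
SacI cuts after base 5 of each site (before the last base), so after positions 59, 86.
Linear molecule, 2 cuts → 3 fragments:
  1–59 → 59 bp
  60–86 → 27 bp
  87–103 → 17 bp
Sorted largest to smallest: 59, 27, 17 bp.

59, 27, 17 bp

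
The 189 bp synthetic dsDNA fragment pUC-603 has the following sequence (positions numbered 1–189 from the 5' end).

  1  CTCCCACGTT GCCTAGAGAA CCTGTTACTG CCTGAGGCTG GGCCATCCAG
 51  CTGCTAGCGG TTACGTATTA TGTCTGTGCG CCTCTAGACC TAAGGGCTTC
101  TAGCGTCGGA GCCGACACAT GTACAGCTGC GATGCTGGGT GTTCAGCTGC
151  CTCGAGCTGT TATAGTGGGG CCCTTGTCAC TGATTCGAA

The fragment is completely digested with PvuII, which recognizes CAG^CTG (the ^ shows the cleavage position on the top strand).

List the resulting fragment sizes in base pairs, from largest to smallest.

PvuII sites (CAGCTG) start at positions 48, 124, 144.
PvuII cuts after base 3 of each site, so after positions 50, 126, 146.
Linear molecule, 3 cuts → 4 fragments:
  1–50 → 50 bp
  51–126 → 76 bp
  127–146 → 20 bp
  147–189 → 43 bp
Sorted largest to smallest: 76, 50, 43, 20 bp.

76, 50, 43, 20 bp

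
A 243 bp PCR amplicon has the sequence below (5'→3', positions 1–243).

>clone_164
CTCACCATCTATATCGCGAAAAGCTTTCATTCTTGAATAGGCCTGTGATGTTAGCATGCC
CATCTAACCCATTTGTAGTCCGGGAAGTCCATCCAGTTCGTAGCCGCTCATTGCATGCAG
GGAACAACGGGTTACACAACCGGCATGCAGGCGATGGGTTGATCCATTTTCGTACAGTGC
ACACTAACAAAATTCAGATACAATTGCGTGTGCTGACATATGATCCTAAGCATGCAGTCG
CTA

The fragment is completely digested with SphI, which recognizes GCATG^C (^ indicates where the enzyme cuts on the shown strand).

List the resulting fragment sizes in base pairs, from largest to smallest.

87, 59, 58, 30, 9 bp

SphI sites (GCATGC) start at positions 54, 113, 143, 230.
SphI cuts after base 5 of each site (before the last base), so after positions 58, 117, 147, 234.
Linear molecule, 4 cuts → 5 fragments:
  1–58 → 58 bp
  59–117 → 59 bp
  118–147 → 30 bp
  148–234 → 87 bp
  235–243 → 9 bp
Sorted largest to smallest: 87, 59, 58, 30, 9 bp.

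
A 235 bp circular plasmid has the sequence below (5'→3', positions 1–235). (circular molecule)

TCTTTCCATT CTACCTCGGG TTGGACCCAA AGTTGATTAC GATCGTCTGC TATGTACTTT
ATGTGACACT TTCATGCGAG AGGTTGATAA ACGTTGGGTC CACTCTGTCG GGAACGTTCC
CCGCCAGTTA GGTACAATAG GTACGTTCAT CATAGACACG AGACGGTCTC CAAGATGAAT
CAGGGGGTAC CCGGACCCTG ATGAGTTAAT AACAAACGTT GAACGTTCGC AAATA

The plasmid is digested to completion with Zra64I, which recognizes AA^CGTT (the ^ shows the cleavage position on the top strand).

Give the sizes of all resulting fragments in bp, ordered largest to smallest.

103, 102, 23, 7 bp

Zra64I sites (AACGTT) start at positions 90, 113, 215, 222.
Zra64I cuts after base 2 of each site, so after positions 91, 114, 216, 223.
Circular molecule, 4 cuts → 4 fragments:
  92–114 → 23 bp
  115–216 → 102 bp
  217–223 → 7 bp
  224–235 then 1–91 → 12 + 91 = 103 bp
Sorted largest to smallest: 103, 102, 23, 7 bp.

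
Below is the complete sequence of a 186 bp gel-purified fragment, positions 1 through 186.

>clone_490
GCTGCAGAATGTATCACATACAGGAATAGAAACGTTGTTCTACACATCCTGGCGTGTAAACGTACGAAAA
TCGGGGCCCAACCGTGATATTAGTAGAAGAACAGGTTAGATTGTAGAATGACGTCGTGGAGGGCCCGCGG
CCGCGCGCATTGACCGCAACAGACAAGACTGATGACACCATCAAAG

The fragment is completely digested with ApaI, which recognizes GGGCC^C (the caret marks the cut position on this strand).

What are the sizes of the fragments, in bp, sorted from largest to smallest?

78, 57, 51 bp

ApaI sites (GGGCCC) start at positions 74, 131.
ApaI cuts after base 5 of each site (before the last base), so after positions 78, 135.
Linear molecule, 2 cuts → 3 fragments:
  1–78 → 78 bp
  79–135 → 57 bp
  136–186 → 51 bp
Sorted largest to smallest: 78, 57, 51 bp.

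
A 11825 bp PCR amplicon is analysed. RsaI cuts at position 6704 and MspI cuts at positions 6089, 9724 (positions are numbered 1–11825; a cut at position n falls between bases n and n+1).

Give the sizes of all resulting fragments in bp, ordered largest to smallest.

Combined cut positions (sorted): 6089, 6704, 9724.
Linear molecule, 3 cuts → 4 fragments:
  6089 − 0 = 6089 bp
  6704 − 6089 = 615 bp
  9724 − 6704 = 3020 bp
  11825 − 9724 = 2101 bp
Sorted largest to smallest: 6089, 3020, 2101, 615 bp.

6089, 3020, 2101, 615 bp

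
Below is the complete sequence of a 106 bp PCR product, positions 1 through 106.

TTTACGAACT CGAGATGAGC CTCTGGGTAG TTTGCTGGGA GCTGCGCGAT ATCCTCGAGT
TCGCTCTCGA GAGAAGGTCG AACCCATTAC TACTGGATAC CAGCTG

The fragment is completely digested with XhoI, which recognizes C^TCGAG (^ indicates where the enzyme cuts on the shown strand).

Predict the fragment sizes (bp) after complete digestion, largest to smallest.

45, 40, 12, 9 bp

XhoI sites (CTCGAG) start at positions 9, 54, 66.
XhoI cuts after the first base of each site, so after positions 9, 54, 66.
Linear molecule, 3 cuts → 4 fragments:
  1–9 → 9 bp
  10–54 → 45 bp
  55–66 → 12 bp
  67–106 → 40 bp
Sorted largest to smallest: 45, 40, 12, 9 bp.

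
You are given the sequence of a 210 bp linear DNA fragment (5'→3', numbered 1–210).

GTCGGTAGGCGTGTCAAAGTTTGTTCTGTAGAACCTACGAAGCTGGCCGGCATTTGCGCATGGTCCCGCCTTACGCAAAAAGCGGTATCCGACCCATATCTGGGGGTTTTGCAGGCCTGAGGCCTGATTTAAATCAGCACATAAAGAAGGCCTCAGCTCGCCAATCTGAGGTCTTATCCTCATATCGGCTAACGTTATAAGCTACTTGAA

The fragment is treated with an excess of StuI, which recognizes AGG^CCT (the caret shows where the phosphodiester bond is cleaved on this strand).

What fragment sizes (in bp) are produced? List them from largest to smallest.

StuI sites (AGGCCT) start at positions 113, 120, 148.
StuI cuts after base 3 of each site, so after positions 115, 122, 150.
Linear molecule, 3 cuts → 4 fragments:
  1–115 → 115 bp
  116–122 → 7 bp
  123–150 → 28 bp
  151–210 → 60 bp
Sorted largest to smallest: 115, 60, 28, 7 bp.

115, 60, 28, 7 bp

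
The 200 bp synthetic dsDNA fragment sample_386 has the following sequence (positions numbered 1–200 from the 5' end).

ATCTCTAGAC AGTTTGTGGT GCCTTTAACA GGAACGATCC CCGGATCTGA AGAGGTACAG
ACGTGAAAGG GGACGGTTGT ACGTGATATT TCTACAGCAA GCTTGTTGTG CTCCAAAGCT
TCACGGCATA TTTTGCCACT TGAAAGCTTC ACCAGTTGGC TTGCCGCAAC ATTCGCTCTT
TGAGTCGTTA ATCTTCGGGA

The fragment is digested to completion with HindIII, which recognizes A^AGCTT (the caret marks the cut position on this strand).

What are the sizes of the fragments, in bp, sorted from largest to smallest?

99, 56, 28, 17 bp

HindIII sites (AAGCTT) start at positions 99, 116, 144.
HindIII cuts after the first base of each site, so after positions 99, 116, 144.
Linear molecule, 3 cuts → 4 fragments:
  1–99 → 99 bp
  100–116 → 17 bp
  117–144 → 28 bp
  145–200 → 56 bp
Sorted largest to smallest: 99, 56, 28, 17 bp.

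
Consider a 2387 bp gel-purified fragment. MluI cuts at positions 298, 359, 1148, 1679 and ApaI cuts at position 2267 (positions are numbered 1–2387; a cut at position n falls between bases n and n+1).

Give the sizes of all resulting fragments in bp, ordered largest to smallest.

789, 588, 531, 298, 120, 61 bp

Combined cut positions (sorted): 298, 359, 1148, 1679, 2267.
Linear molecule, 5 cuts → 6 fragments:
  298 − 0 = 298 bp
  359 − 298 = 61 bp
  1148 − 359 = 789 bp
  1679 − 1148 = 531 bp
  2267 − 1679 = 588 bp
  2387 − 2267 = 120 bp
Sorted largest to smallest: 789, 588, 531, 298, 120, 61 bp.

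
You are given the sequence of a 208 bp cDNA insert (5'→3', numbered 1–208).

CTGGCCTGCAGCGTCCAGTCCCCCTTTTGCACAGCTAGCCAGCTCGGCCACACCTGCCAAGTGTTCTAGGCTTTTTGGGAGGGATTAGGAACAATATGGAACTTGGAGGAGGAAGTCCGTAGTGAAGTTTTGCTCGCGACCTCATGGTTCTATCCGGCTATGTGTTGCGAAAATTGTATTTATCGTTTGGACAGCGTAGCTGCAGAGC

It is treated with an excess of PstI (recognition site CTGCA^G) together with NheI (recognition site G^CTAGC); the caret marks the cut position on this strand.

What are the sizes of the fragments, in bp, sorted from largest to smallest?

PstI sites (CTGCAG) start at positions 6, 200.
PstI cuts after base 5 of each site (before the last base), so after positions 10, 204.
The NheI site (GCTAGC) starts at position 34.
NheI cuts after the first base of each site, so after position 34.
Combined cut positions: 10, 34, 204.
Linear molecule, 3 cuts → 4 fragments:
  1–10 → 10 bp
  11–34 → 24 bp
  35–204 → 170 bp
  205–208 → 4 bp
Sorted largest to smallest: 170, 24, 10, 4 bp.

170, 24, 10, 4 bp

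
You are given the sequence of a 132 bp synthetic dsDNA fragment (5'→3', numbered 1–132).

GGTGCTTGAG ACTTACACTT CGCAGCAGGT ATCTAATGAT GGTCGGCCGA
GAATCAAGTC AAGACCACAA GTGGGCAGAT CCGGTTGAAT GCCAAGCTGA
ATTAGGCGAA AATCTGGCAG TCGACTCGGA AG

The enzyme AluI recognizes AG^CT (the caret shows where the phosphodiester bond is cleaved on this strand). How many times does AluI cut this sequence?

1

AGCT occurs starting at position 95.
AluI cuts at 1 site.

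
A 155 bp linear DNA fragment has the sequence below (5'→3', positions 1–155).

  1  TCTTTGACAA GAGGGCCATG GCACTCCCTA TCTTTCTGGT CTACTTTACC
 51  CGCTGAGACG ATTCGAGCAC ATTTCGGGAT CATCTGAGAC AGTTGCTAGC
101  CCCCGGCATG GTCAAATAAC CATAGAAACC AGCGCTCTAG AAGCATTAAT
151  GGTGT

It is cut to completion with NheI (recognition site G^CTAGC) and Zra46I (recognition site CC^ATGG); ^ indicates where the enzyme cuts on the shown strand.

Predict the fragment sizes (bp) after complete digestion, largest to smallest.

The NheI site (GCTAGC) starts at position 95.
NheI cuts after the first base of each site, so after position 95.
The Zra46I site (CCATGG) starts at position 16.
Zra46I cuts after base 2 of each site, so after position 17.
Combined cut positions: 17, 95.
Linear molecule, 2 cuts → 3 fragments:
  1–17 → 17 bp
  18–95 → 78 bp
  96–155 → 60 bp
Sorted largest to smallest: 78, 60, 17 bp.

78, 60, 17 bp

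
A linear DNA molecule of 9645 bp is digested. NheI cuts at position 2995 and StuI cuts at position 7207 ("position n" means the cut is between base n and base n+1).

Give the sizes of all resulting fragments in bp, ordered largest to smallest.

4212, 2995, 2438 bp

Combined cut positions (sorted): 2995, 7207.
Linear molecule, 2 cuts → 3 fragments:
  2995 − 0 = 2995 bp
  7207 − 2995 = 4212 bp
  9645 − 7207 = 2438 bp
Sorted largest to smallest: 4212, 2995, 2438 bp.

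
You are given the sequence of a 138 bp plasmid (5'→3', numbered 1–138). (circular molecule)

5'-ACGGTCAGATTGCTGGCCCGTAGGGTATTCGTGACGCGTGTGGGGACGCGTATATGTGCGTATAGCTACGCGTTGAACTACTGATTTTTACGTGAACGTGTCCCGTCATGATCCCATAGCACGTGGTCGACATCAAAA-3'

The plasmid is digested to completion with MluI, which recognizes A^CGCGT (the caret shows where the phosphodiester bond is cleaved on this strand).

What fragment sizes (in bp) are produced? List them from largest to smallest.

MluI sites (ACGCGT) start at positions 34, 46, 68.
MluI cuts after the first base of each site, so after positions 34, 46, 68.
Circular molecule, 3 cuts → 3 fragments:
  35–46 → 12 bp
  47–68 → 22 bp
  69–138 then 1–34 → 70 + 34 = 104 bp
Sorted largest to smallest: 104, 22, 12 bp.

104, 22, 12 bp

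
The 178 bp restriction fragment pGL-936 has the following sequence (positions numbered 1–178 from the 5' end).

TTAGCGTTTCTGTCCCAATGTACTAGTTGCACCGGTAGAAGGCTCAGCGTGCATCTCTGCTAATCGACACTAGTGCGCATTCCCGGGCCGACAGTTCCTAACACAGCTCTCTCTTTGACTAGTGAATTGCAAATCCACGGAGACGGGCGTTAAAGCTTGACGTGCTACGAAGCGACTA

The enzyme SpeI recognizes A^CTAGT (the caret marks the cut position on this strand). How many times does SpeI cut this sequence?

ACTAGT occurs starting at positions 22, 69, 118.
SpeI cuts at 3 sites.

3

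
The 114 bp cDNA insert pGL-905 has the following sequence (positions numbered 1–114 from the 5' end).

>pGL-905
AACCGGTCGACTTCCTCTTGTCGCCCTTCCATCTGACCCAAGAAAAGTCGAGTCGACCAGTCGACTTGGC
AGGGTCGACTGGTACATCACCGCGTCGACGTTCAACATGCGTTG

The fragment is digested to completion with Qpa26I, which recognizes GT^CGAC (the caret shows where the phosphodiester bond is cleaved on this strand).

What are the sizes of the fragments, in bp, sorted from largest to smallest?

Qpa26I sites (GTCGAC) start at positions 6, 52, 60, 74, 94.
Qpa26I cuts after base 2 of each site, so after positions 7, 53, 61, 75, 95.
Linear molecule, 5 cuts → 6 fragments:
  1–7 → 7 bp
  8–53 → 46 bp
  54–61 → 8 bp
  62–75 → 14 bp
  76–95 → 20 bp
  96–114 → 19 bp
Sorted largest to smallest: 46, 20, 19, 14, 8, 7 bp.

46, 20, 19, 14, 8, 7 bp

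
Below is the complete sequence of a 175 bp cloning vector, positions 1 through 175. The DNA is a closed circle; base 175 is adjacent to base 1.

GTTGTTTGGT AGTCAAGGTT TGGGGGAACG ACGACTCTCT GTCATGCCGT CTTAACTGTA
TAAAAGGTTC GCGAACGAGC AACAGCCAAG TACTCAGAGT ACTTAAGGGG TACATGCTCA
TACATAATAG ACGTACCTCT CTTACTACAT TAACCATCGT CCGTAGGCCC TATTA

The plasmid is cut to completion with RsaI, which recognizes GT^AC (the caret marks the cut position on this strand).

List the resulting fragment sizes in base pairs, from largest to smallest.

RsaI sites (GTAC) start at positions 90, 99, 110, 133.
RsaI cuts after base 2 of each site, so after positions 91, 100, 111, 134.
Circular molecule, 4 cuts → 4 fragments:
  92–100 → 9 bp
  101–111 → 11 bp
  112–134 → 23 bp
  135–175 then 1–91 → 41 + 91 = 132 bp
Sorted largest to smallest: 132, 23, 11, 9 bp.

132, 23, 11, 9 bp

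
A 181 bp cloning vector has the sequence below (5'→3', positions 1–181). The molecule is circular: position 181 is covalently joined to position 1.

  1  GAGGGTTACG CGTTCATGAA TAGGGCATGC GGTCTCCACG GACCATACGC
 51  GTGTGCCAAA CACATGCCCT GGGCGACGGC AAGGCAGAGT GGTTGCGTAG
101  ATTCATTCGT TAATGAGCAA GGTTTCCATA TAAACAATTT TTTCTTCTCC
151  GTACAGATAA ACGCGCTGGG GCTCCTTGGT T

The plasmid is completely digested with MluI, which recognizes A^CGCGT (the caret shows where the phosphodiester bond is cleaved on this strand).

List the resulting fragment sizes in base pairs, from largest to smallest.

142, 39 bp

MluI sites (ACGCGT) start at positions 8, 47.
MluI cuts after the first base of each site, so after positions 8, 47.
Circular molecule, 2 cuts → 2 fragments:
  9–47 → 39 bp
  48–181 then 1–8 → 134 + 8 = 142 bp
Sorted largest to smallest: 142, 39 bp.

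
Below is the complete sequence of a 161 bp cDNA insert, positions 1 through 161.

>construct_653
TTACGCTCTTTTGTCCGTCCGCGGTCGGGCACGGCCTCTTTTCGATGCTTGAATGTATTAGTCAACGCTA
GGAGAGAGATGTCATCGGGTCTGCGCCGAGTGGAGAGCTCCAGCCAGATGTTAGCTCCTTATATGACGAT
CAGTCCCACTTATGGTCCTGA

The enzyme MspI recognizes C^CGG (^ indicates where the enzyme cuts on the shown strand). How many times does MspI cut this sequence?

No occurrence of CCGG is present in the sequence.
MspI does not cut: 0 sites.

0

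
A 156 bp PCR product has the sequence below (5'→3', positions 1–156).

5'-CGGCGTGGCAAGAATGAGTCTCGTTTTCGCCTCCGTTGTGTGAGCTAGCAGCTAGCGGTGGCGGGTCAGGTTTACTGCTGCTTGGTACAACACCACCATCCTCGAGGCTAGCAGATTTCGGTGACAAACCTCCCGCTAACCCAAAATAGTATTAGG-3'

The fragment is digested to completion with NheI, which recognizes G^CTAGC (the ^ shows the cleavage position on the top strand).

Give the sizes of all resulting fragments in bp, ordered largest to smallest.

NheI sites (GCTAGC) start at positions 44, 51, 107.
NheI cuts after the first base of each site, so after positions 44, 51, 107.
Linear molecule, 3 cuts → 4 fragments:
  1–44 → 44 bp
  45–51 → 7 bp
  52–107 → 56 bp
  108–156 → 49 bp
Sorted largest to smallest: 56, 49, 44, 7 bp.

56, 49, 44, 7 bp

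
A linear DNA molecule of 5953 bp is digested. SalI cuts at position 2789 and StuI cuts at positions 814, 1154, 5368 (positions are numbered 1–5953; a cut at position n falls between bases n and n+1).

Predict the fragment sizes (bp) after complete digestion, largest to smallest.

Combined cut positions (sorted): 814, 1154, 2789, 5368.
Linear molecule, 4 cuts → 5 fragments:
  814 − 0 = 814 bp
  1154 − 814 = 340 bp
  2789 − 1154 = 1635 bp
  5368 − 2789 = 2579 bp
  5953 − 5368 = 585 bp
Sorted largest to smallest: 2579, 1635, 814, 585, 340 bp.

2579, 1635, 814, 585, 340 bp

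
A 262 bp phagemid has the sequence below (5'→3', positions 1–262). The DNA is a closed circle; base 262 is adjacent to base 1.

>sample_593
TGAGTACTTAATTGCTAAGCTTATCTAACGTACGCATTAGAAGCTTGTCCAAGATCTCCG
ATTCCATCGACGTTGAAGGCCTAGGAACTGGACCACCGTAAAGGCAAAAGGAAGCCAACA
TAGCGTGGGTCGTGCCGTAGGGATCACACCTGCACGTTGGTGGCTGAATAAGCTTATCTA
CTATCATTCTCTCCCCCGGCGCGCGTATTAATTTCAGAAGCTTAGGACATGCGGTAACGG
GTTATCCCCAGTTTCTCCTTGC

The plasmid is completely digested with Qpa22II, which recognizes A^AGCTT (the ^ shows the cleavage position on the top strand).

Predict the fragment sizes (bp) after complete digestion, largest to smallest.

129, 61, 48, 24 bp

Qpa22II sites (AAGCTT) start at positions 17, 41, 170, 218.
Qpa22II cuts after the first base of each site, so after positions 17, 41, 170, 218.
Circular molecule, 4 cuts → 4 fragments:
  18–41 → 24 bp
  42–170 → 129 bp
  171–218 → 48 bp
  219–262 then 1–17 → 44 + 17 = 61 bp
Sorted largest to smallest: 129, 61, 48, 24 bp.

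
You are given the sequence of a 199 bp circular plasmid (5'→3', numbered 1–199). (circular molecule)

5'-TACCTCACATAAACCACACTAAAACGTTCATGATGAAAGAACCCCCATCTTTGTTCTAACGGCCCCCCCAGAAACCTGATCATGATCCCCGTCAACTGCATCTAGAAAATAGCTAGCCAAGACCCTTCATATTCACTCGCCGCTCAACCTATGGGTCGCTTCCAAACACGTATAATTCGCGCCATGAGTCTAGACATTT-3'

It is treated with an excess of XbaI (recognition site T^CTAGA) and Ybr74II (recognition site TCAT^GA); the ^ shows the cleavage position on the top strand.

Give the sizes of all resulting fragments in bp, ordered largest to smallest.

XbaI sites (TCTAGA) start at positions 101, 189.
XbaI cuts after the first base of each site, so after positions 101, 189.
Ybr74II sites (TCATGA) start at positions 28, 80.
Ybr74II cuts after base 4 of each site, so after positions 31, 83.
Combined cut positions: 31, 83, 101, 189.
Circular molecule, 4 cuts → 4 fragments:
  32–83 → 52 bp
  84–101 → 18 bp
  102–189 → 88 bp
  190–199 then 1–31 → 10 + 31 = 41 bp
Sorted largest to smallest: 88, 52, 41, 18 bp.

88, 52, 41, 18 bp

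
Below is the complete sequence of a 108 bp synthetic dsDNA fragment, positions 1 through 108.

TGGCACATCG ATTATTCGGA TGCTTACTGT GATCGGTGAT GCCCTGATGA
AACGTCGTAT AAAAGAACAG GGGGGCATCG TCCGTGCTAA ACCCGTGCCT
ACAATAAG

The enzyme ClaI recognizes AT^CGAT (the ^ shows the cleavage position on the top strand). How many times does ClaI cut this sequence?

1

ATCGAT occurs starting at position 7.
ClaI cuts at 1 site.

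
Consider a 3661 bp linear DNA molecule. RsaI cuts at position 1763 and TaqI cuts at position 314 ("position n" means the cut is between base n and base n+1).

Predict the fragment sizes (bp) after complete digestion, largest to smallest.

Combined cut positions (sorted): 314, 1763.
Linear molecule, 2 cuts → 3 fragments:
  314 − 0 = 314 bp
  1763 − 314 = 1449 bp
  3661 − 1763 = 1898 bp
Sorted largest to smallest: 1898, 1449, 314 bp.

1898, 1449, 314 bp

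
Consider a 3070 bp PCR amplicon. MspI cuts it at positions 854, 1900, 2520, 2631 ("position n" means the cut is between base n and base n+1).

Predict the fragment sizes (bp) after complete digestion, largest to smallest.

Linear molecule, 4 cuts → 5 fragments:
  854 − 0 = 854 bp
  1900 − 854 = 1046 bp
  2520 − 1900 = 620 bp
  2631 − 2520 = 111 bp
  3070 − 2631 = 439 bp
Sorted largest to smallest: 1046, 854, 620, 439, 111 bp.

1046, 854, 620, 439, 111 bp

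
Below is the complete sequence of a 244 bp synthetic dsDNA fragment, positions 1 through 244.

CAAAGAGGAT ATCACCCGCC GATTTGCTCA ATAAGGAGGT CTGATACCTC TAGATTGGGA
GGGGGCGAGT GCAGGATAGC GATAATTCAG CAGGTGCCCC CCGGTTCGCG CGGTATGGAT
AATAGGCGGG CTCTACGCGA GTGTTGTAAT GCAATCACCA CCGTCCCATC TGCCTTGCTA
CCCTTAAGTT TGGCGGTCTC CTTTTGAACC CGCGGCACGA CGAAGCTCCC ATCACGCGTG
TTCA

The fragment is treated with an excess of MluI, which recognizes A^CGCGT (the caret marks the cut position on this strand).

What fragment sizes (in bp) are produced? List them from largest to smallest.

234, 10 bp

The MluI site (ACGCGT) starts at position 234.
MluI cuts after the first base of each site, so after position 234.
Linear molecule, 1 cut → 2 fragments:
  1–234 → 234 bp
  235–244 → 10 bp
Sorted largest to smallest: 234, 10 bp.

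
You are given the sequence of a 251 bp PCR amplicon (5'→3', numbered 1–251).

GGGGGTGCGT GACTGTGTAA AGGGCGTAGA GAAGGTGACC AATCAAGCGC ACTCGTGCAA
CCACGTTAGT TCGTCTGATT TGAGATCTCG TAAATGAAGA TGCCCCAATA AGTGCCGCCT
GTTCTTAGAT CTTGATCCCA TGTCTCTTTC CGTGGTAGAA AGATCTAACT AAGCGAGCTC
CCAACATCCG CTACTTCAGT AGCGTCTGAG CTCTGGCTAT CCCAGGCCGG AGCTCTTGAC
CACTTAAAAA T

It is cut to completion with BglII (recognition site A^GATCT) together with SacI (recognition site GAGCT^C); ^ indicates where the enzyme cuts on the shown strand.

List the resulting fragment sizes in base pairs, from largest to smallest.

BglII sites (AGATCT) start at positions 83, 127, 161.
BglII cuts after the first base of each site, so after positions 83, 127, 161.
SacI sites (GAGCTC) start at positions 175, 208, 230.
SacI cuts after base 5 of each site (before the last base), so after positions 179, 212, 234.
Combined cut positions: 83, 127, 161, 179, 212, 234.
Linear molecule, 6 cuts → 7 fragments:
  1–83 → 83 bp
  84–127 → 44 bp
  128–161 → 34 bp
  162–179 → 18 bp
  180–212 → 33 bp
  213–234 → 22 bp
  235–251 → 17 bp
Sorted largest to smallest: 83, 44, 34, 33, 22, 18, 17 bp.

83, 44, 34, 33, 22, 18, 17 bp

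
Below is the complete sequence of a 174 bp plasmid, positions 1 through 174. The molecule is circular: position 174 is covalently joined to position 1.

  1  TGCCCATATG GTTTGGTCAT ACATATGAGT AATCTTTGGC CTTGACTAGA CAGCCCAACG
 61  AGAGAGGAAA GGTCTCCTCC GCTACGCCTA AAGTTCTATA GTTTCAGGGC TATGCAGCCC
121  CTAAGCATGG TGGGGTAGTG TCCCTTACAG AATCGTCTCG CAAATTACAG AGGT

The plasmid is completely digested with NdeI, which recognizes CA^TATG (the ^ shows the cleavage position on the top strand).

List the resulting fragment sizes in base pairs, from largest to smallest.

NdeI sites (CATATG) start at positions 5, 22.
NdeI cuts after base 2 of each site, so after positions 6, 23.
Circular molecule, 2 cuts → 2 fragments:
  7–23 → 17 bp
  24–174 then 1–6 → 151 + 6 = 157 bp
Sorted largest to smallest: 157, 17 bp.

157, 17 bp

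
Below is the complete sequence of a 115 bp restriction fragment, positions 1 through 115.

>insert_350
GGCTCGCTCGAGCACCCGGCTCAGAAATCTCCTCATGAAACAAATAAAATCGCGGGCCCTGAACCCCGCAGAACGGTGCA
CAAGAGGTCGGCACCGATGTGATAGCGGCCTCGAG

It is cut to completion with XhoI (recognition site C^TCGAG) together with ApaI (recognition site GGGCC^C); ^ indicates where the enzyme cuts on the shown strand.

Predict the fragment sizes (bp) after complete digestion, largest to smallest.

XhoI sites (CTCGAG) start at positions 7, 110.
XhoI cuts after the first base of each site, so after positions 7, 110.
The ApaI site (GGGCCC) starts at position 54.
ApaI cuts after base 5 of each site (before the last base), so after position 58.
Combined cut positions: 7, 58, 110.
Linear molecule, 3 cuts → 4 fragments:
  1–7 → 7 bp
  8–58 → 51 bp
  59–110 → 52 bp
  111–115 → 5 bp
Sorted largest to smallest: 52, 51, 7, 5 bp.

52, 51, 7, 5 bp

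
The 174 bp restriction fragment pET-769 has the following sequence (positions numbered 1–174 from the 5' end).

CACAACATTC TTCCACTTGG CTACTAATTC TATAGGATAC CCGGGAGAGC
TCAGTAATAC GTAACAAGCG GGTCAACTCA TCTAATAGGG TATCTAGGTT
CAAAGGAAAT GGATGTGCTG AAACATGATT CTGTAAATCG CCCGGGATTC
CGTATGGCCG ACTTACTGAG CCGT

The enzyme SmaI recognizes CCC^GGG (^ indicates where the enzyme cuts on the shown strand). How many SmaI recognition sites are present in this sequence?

CCCGGG occurs starting at positions 40, 141.
SmaI cuts at 2 sites.

2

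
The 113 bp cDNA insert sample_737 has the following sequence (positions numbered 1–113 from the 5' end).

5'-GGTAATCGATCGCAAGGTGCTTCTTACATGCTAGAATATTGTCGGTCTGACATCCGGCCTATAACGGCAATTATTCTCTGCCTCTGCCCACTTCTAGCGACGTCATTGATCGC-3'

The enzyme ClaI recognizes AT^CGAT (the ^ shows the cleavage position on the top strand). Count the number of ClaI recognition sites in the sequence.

1

ATCGAT occurs starting at position 5.
ClaI cuts at 1 site.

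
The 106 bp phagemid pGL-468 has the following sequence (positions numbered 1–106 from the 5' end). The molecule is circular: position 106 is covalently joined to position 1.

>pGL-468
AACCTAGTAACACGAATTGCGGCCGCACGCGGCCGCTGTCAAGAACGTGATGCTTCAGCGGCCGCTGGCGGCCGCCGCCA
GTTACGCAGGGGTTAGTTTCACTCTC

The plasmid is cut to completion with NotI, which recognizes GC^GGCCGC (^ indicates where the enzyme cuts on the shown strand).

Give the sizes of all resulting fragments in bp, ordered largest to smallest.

NotI sites (GCGGCCGC) start at positions 19, 29, 58, 68.
NotI cuts after base 2 of each site, so after positions 20, 30, 59, 69.
Circular molecule, 4 cuts → 4 fragments:
  21–30 → 10 bp
  31–59 → 29 bp
  60–69 → 10 bp
  70–106 then 1–20 → 37 + 20 = 57 bp
Sorted largest to smallest: 57, 29, 10, 10 bp.

57, 29, 10, 10 bp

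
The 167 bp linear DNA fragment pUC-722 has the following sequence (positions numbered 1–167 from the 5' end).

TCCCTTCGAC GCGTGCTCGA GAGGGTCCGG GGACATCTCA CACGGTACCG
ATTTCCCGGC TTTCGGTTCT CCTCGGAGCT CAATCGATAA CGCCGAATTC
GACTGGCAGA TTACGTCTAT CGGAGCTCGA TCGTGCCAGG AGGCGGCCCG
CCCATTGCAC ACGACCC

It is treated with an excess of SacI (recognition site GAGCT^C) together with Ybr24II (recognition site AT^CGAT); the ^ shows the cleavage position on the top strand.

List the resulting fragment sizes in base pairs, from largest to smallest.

SacI sites (GAGCTC) start at positions 76, 123.
SacI cuts after base 5 of each site (before the last base), so after positions 80, 127.
The Ybr24II site (ATCGAT) starts at position 83.
Ybr24II cuts after base 2 of each site, so after position 84.
Combined cut positions: 80, 84, 127.
Linear molecule, 3 cuts → 4 fragments:
  1–80 → 80 bp
  81–84 → 4 bp
  85–127 → 43 bp
  128–167 → 40 bp
Sorted largest to smallest: 80, 43, 40, 4 bp.

80, 43, 40, 4 bp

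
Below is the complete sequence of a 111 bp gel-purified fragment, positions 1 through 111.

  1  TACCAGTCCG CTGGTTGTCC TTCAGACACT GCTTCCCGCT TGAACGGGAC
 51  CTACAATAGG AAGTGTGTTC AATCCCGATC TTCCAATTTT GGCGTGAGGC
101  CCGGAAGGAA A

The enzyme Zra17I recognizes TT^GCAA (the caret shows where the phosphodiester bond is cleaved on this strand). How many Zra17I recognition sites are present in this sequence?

No occurrence of TTGCAA is present in the sequence.
Zra17I does not cut: 0 sites.

0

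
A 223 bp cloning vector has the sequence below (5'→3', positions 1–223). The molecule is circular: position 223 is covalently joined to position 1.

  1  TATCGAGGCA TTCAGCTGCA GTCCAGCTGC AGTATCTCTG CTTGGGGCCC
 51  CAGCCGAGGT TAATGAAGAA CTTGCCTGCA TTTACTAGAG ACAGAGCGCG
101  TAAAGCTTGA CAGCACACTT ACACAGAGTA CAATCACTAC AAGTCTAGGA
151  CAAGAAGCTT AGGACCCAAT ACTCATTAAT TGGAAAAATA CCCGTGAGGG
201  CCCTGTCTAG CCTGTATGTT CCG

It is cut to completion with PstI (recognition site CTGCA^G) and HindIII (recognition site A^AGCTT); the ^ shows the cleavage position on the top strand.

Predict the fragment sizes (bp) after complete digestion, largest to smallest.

PstI sites (CTGCAG) start at positions 16, 27.
PstI cuts after base 5 of each site (before the last base), so after positions 20, 31.
HindIII sites (AAGCTT) start at positions 103, 155.
HindIII cuts after the first base of each site, so after positions 103, 155.
Combined cut positions: 20, 31, 103, 155.
Circular molecule, 4 cuts → 4 fragments:
  21–31 → 11 bp
  32–103 → 72 bp
  104–155 → 52 bp
  156–223 then 1–20 → 68 + 20 = 88 bp
Sorted largest to smallest: 88, 72, 52, 11 bp.

88, 72, 52, 11 bp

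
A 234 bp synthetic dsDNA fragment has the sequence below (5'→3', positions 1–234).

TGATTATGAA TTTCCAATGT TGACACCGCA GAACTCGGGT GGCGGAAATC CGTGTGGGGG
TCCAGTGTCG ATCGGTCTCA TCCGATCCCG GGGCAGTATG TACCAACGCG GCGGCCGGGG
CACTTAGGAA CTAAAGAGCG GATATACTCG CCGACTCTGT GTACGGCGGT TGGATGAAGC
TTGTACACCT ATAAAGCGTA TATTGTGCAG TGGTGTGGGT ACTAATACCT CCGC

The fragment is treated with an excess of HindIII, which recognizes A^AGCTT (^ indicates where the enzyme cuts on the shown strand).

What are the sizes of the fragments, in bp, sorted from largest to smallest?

177, 57 bp

The HindIII site (AAGCTT) starts at position 177.
HindIII cuts after the first base of each site, so after position 177.
Linear molecule, 1 cut → 2 fragments:
  1–177 → 177 bp
  178–234 → 57 bp
Sorted largest to smallest: 177, 57 bp.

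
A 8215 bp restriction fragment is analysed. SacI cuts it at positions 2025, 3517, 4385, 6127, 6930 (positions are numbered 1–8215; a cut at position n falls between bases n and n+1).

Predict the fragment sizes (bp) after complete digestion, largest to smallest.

2025, 1742, 1492, 1285, 868, 803 bp

Linear molecule, 5 cuts → 6 fragments:
  2025 − 0 = 2025 bp
  3517 − 2025 = 1492 bp
  4385 − 3517 = 868 bp
  6127 − 4385 = 1742 bp
  6930 − 6127 = 803 bp
  8215 − 6930 = 1285 bp
Sorted largest to smallest: 2025, 1742, 1492, 1285, 868, 803 bp.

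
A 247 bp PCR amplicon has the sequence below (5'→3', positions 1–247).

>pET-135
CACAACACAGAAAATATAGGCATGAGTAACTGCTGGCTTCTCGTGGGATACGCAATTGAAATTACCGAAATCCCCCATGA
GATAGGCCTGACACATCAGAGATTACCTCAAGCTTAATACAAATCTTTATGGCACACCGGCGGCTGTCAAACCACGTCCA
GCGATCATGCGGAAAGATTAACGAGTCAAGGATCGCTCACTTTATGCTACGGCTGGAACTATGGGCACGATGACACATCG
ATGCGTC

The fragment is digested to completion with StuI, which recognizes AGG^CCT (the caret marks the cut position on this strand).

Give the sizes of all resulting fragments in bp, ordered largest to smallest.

The StuI site (AGGCCT) starts at position 84.
StuI cuts after base 3 of each site, so after position 86.
Linear molecule, 1 cut → 2 fragments:
  1–86 → 86 bp
  87–247 → 161 bp
Sorted largest to smallest: 161, 86 bp.

161, 86 bp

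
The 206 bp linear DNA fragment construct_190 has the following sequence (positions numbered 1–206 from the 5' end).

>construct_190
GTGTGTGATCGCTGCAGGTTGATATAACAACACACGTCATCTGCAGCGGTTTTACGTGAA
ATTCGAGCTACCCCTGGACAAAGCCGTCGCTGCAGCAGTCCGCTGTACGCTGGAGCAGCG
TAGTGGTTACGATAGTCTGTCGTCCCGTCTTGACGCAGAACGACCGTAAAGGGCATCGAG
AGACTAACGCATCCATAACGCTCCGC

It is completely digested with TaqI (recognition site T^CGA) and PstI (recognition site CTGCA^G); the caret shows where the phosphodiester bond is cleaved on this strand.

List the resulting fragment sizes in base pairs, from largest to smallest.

TaqI sites (TCGA) start at positions 63, 176.
TaqI cuts after the first base of each site, so after positions 63, 176.
PstI sites (CTGCAG) start at positions 12, 41, 90.
PstI cuts after base 5 of each site (before the last base), so after positions 16, 45, 94.
Combined cut positions: 16, 45, 63, 94, 176.
Linear molecule, 5 cuts → 6 fragments:
  1–16 → 16 bp
  17–45 → 29 bp
  46–63 → 18 bp
  64–94 → 31 bp
  95–176 → 82 bp
  177–206 → 30 bp
Sorted largest to smallest: 82, 31, 30, 29, 18, 16 bp.

82, 31, 30, 29, 18, 16 bp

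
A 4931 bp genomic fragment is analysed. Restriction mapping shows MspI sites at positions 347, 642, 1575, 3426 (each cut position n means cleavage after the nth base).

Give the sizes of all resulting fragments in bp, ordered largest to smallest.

Linear molecule, 4 cuts → 5 fragments:
  347 − 0 = 347 bp
  642 − 347 = 295 bp
  1575 − 642 = 933 bp
  3426 − 1575 = 1851 bp
  4931 − 3426 = 1505 bp
Sorted largest to smallest: 1851, 1505, 933, 347, 295 bp.

1851, 1505, 933, 347, 295 bp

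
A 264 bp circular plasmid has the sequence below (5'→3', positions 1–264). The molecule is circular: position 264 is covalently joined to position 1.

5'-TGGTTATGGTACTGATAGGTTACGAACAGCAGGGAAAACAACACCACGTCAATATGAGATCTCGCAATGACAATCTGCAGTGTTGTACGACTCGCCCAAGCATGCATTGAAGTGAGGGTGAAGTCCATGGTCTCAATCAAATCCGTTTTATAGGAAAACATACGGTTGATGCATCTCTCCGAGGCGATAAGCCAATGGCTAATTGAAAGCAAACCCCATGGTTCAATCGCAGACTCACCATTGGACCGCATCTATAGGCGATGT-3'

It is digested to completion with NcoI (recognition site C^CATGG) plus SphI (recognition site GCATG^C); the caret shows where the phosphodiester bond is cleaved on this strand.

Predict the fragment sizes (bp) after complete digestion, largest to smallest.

NcoI sites (CCATGG) start at positions 125, 216.
NcoI cuts after the first base of each site, so after positions 125, 216.
The SphI site (GCATGC) starts at position 100.
SphI cuts after base 5 of each site (before the last base), so after position 104.
Combined cut positions: 104, 125, 216.
Circular molecule, 3 cuts → 3 fragments:
  105–125 → 21 bp
  126–216 → 91 bp
  217–264 then 1–104 → 48 + 104 = 152 bp
Sorted largest to smallest: 152, 91, 21 bp.

152, 91, 21 bp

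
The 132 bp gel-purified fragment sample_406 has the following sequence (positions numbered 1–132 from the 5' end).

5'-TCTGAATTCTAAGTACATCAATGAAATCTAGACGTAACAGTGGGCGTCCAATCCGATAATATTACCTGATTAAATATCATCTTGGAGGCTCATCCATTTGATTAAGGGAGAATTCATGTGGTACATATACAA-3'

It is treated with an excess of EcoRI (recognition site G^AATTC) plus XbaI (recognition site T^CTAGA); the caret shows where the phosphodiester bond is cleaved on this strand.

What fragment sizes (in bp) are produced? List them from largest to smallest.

EcoRI sites (GAATTC) start at positions 4, 110.
EcoRI cuts after the first base of each site, so after positions 4, 110.
The XbaI site (TCTAGA) starts at position 27.
XbaI cuts after the first base of each site, so after position 27.
Combined cut positions: 4, 27, 110.
Linear molecule, 3 cuts → 4 fragments:
  1–4 → 4 bp
  5–27 → 23 bp
  28–110 → 83 bp
  111–132 → 22 bp
Sorted largest to smallest: 83, 23, 22, 4 bp.

83, 23, 22, 4 bp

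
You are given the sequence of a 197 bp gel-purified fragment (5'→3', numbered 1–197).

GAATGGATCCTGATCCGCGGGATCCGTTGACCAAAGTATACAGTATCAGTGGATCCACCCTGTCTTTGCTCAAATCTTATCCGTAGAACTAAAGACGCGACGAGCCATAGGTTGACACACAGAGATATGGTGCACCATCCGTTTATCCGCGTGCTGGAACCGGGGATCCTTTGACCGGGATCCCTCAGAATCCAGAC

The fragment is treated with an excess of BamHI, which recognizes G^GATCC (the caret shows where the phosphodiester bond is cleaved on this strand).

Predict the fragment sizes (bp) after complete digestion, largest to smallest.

BamHI sites (GGATCC) start at positions 5, 20, 51, 164, 178.
BamHI cuts after the first base of each site, so after positions 5, 20, 51, 164, 178.
Linear molecule, 5 cuts → 6 fragments:
  1–5 → 5 bp
  6–20 → 15 bp
  21–51 → 31 bp
  52–164 → 113 bp
  165–178 → 14 bp
  179–197 → 19 bp
Sorted largest to smallest: 113, 31, 19, 15, 14, 5 bp.

113, 31, 19, 15, 14, 5 bp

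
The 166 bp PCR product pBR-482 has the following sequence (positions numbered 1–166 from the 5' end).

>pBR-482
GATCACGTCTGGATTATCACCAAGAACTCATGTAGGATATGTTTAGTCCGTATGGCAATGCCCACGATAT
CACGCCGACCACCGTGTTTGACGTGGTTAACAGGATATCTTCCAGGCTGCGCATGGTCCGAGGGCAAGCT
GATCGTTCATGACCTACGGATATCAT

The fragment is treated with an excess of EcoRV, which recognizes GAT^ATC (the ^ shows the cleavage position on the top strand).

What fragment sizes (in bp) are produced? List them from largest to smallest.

68, 55, 38, 5 bp

EcoRV sites (GATATC) start at positions 66, 104, 159.
EcoRV cuts after base 3 of each site, so after positions 68, 106, 161.
Linear molecule, 3 cuts → 4 fragments:
  1–68 → 68 bp
  69–106 → 38 bp
  107–161 → 55 bp
  162–166 → 5 bp
Sorted largest to smallest: 68, 55, 38, 5 bp.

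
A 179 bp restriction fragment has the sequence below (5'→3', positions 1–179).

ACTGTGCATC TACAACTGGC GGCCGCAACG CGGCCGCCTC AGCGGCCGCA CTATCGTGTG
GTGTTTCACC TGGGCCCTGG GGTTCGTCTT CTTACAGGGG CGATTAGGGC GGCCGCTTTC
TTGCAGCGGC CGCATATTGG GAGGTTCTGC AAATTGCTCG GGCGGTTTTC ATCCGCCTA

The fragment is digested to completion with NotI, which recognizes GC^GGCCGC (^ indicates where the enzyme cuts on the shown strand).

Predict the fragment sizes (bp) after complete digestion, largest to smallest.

NotI sites (GCGGCCGC) start at positions 19, 30, 42, 109, 126.
NotI cuts after base 2 of each site, so after positions 20, 31, 43, 110, 127.
Linear molecule, 5 cuts → 6 fragments:
  1–20 → 20 bp
  21–31 → 11 bp
  32–43 → 12 bp
  44–110 → 67 bp
  111–127 → 17 bp
  128–179 → 52 bp
Sorted largest to smallest: 67, 52, 20, 17, 12, 11 bp.

67, 52, 20, 17, 12, 11 bp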